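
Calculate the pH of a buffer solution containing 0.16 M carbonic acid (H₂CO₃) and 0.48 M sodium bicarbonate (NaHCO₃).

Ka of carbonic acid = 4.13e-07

pKa = -log(4.13e-07) = 6.38. pH = pKa + log([A⁻]/[HA]) = 6.38 + log(0.48/0.16)

pH = 6.86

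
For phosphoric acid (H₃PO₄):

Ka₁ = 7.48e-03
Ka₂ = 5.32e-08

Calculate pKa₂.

pKa₂ = -log(Ka₂) = -log(5.32e-08) = 7.27.

pK_{a2} = 7.27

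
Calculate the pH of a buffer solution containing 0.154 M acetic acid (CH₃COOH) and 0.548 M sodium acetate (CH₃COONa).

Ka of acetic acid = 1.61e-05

pKa = -log(1.61e-05) = 4.79. pH = pKa + log([A⁻]/[HA]) = 4.79 + log(0.548/0.154)

pH = 5.34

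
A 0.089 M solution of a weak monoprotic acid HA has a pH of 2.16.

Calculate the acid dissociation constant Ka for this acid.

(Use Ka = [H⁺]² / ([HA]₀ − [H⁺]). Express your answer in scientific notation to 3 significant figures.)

[H⁺] = 10^(−pH) = 10^(−2.16) = 6.918e-03 M. For HA ⇌ H⁺ + A⁻, Ka = [H⁺][A⁻]/[HA] = [H⁺]² / ([HA]₀ − [H⁺]) = (6.918e-03)² / (0.089 − 6.918e-03) = 5.83e-04.

K_a = 5.83e-04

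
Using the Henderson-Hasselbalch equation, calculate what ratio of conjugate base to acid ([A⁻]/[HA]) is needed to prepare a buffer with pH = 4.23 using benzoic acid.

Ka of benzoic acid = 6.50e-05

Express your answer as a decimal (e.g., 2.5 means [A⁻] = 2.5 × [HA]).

pKa = -log(6.50e-05) = 4.1871. pH = pKa + log([A⁻]/[HA]), so log([A⁻]/[HA]) = pH − pKa = 4.23 − 4.1871 = 0.0429. [A⁻]/[HA] = 10^(0.0429) = 1.10

[A⁻]/[HA] = 1.10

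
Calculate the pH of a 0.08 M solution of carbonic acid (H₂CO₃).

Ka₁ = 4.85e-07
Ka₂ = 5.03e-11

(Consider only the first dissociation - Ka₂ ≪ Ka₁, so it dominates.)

First dissociation dominates. From Ka₁ = [H⁺][HA⁻]/[H₂A], x² + Ka₁·x − Ka₁·C = 0 with C = 0.08 M and Ka₁ = 4.85e-07. Solving: [H⁺] = (−Ka₁ + √(Ka₁² + 4·Ka₁·C)) / 2 = 1.9673e-04 M. pH = -log(1.9673e-04) = 3.71.

pH = 3.71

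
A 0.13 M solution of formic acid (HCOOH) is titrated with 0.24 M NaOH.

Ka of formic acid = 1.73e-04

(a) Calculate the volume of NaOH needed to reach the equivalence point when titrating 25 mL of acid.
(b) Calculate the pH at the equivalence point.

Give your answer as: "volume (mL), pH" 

moles acid = 0.13 × 25/1000 = 0.00325 mol; V_base = moles/0.24 × 1000 = 13.5 mL. At equivalence only the conjugate base is present: [A⁻] = 0.00325/0.039 = 8.4324e-02 M. Kb = Kw/Ka = 5.78e-11; [OH⁻] = √(Kb × [A⁻]) = 2.2078e-06; pOH = 5.66; pH = 14 - pOH = 8.34.

V = 13.5 mL, pH = 8.34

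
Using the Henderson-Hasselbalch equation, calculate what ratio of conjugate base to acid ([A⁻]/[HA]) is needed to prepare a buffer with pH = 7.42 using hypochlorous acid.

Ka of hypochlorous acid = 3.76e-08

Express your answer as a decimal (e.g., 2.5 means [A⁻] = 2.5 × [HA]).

pKa = -log(3.76e-08) = 7.4248. pH = pKa + log([A⁻]/[HA]), so log([A⁻]/[HA]) = pH − pKa = 7.42 − 7.4248 = -0.0048. [A⁻]/[HA] = 10^(-0.0048) = 0.989

[A⁻]/[HA] = 0.989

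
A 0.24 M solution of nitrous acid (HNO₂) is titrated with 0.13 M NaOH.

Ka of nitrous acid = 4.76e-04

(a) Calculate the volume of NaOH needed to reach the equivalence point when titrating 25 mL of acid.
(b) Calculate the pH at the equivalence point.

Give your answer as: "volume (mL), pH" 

moles acid = 0.24 × 25/1000 = 0.006 mol; V_base = moles/0.13 × 1000 = 46.2 mL. At equivalence only the conjugate base is present: [A⁻] = 0.006/0.071 = 8.4324e-02 M. Kb = Kw/Ka = 2.10e-11; [OH⁻] = √(Kb × [A⁻]) = 1.3310e-06; pOH = 5.88; pH = 14 - pOH = 8.12.

V = 46.2 mL, pH = 8.12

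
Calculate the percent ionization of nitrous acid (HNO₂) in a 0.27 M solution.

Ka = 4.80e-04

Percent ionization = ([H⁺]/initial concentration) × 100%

Using Ka equilibrium: x² + Ka×x - Ka×C = 0. Solving: [H⁺] = 1.1147e-02. Percent = (1.1147e-02/0.27) × 100

Percent ionization = 4.13%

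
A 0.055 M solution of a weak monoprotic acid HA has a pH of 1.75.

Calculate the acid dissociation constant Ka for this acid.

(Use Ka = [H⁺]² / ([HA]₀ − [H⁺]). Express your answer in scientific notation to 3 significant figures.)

[H⁺] = 10^(−pH) = 10^(−1.75) = 1.778e-02 M. For HA ⇌ H⁺ + A⁻, Ka = [H⁺][A⁻]/[HA] = [H⁺]² / ([HA]₀ − [H⁺]) = (1.778e-02)² / (0.055 − 1.778e-02) = 8.50e-03.

K_a = 8.50e-03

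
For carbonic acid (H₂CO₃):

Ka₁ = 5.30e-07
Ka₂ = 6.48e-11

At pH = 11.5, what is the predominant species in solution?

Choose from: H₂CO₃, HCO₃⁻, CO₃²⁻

pKa₁ = 6.28, pKa₂ = 10.19. For a polyprotic acid the predominant species crosses at each pKa: below pKa_n the protonated form dominates, above it the deprotonated form does. At pH = 11.5, the predominant species is CO₃²⁻.

CO₃²⁻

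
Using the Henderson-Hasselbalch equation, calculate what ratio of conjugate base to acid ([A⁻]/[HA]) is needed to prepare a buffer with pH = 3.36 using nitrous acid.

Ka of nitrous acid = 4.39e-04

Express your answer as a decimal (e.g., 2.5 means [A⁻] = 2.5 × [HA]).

pKa = -log(4.39e-04) = 3.3575. pH = pKa + log([A⁻]/[HA]), so log([A⁻]/[HA]) = pH − pKa = 3.36 − 3.3575 = 0.0025. [A⁻]/[HA] = 10^(0.0025) = 1.01

[A⁻]/[HA] = 1.01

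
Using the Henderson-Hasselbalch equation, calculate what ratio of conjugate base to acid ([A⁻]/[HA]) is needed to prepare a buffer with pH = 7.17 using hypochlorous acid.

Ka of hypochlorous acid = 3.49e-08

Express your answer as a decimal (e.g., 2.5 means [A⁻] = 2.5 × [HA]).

pKa = -log(3.49e-08) = 7.4572. pH = pKa + log([A⁻]/[HA]), so log([A⁻]/[HA]) = pH − pKa = 7.17 − 7.4572 = -0.2872. [A⁻]/[HA] = 10^(-0.2872) = 0.516

[A⁻]/[HA] = 0.516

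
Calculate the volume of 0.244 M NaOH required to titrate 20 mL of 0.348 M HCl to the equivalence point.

At equivalence: moles acid = moles base. moles HCl = 0.348 × 20/1000 = 0.00696 mol. V_base = moles / 0.244 × 1000 = 28.5 mL.

V_{base} = 28.5 mL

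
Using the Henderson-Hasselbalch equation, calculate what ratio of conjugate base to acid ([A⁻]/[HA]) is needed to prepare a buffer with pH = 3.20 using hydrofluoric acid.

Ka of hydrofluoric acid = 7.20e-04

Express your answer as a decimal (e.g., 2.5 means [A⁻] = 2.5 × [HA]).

pKa = -log(7.20e-04) = 3.1427. pH = pKa + log([A⁻]/[HA]), so log([A⁻]/[HA]) = pH − pKa = 3.20 − 3.1427 = 0.0573. [A⁻]/[HA] = 10^(0.0573) = 1.14

[A⁻]/[HA] = 1.14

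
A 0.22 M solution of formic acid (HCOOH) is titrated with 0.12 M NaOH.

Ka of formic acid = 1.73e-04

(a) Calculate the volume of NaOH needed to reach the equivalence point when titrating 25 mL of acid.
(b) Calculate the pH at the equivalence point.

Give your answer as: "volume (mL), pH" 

moles acid = 0.22 × 25/1000 = 0.0055 mol; V_base = moles/0.12 × 1000 = 45.8 mL. At equivalence only the conjugate base is present: [A⁻] = 0.0055/0.071 = 7.7647e-02 M. Kb = Kw/Ka = 5.78e-11; [OH⁻] = √(Kb × [A⁻]) = 2.1186e-06; pOH = 5.67; pH = 14 - pOH = 8.33.

V = 45.8 mL, pH = 8.33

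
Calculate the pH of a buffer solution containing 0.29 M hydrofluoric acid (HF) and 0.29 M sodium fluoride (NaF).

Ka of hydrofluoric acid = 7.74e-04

pKa = -log(7.74e-04) = 3.11. pH = pKa + log([A⁻]/[HA]) = 3.11 + log(0.29/0.29)

pH = 3.11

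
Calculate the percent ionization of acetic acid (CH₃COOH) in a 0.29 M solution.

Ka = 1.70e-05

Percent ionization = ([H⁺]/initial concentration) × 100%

Using Ka equilibrium: x² + Ka×x - Ka×C = 0. Solving: [H⁺] = 2.2119e-03. Percent = (2.2119e-03/0.29) × 100

Percent ionization = 0.763%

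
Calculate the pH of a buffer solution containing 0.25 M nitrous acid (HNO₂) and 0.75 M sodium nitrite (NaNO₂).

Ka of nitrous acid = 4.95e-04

pKa = -log(4.95e-04) = 3.31. pH = pKa + log([A⁻]/[HA]) = 3.31 + log(0.75/0.25)

pH = 3.78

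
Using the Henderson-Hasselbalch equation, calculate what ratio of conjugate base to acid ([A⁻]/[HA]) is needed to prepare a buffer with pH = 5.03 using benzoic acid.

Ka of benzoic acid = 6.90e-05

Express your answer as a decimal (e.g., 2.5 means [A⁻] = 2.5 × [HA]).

pKa = -log(6.90e-05) = 4.1612. pH = pKa + log([A⁻]/[HA]), so log([A⁻]/[HA]) = pH − pKa = 5.03 − 4.1612 = 0.8688. [A⁻]/[HA] = 10^(0.8688) = 7.39

[A⁻]/[HA] = 7.39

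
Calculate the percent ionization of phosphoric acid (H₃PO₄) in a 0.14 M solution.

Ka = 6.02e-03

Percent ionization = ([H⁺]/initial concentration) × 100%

Using Ka equilibrium: x² + Ka×x - Ka×C = 0. Solving: [H⁺] = 2.6177e-02. Percent = (2.6177e-02/0.14) × 100

Percent ionization = 18.7%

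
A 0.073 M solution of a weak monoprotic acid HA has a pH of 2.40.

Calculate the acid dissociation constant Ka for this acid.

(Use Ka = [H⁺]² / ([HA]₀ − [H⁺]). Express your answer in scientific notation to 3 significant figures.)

[H⁺] = 10^(−pH) = 10^(−2.40) = 3.981e-03 M. For HA ⇌ H⁺ + A⁻, Ka = [H⁺][A⁻]/[HA] = [H⁺]² / ([HA]₀ − [H⁺]) = (3.981e-03)² / (0.073 − 3.981e-03) = 2.30e-04.

K_a = 2.30e-04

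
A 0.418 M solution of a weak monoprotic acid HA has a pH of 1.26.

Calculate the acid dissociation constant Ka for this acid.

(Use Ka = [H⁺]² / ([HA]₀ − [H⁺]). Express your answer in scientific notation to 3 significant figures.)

[H⁺] = 10^(−pH) = 10^(−1.26) = 5.495e-02 M. For HA ⇌ H⁺ + A⁻, Ka = [H⁺][A⁻]/[HA] = [H⁺]² / ([HA]₀ − [H⁺]) = (5.495e-02)² / (0.418 − 5.495e-02) = 8.32e-03.

K_a = 8.32e-03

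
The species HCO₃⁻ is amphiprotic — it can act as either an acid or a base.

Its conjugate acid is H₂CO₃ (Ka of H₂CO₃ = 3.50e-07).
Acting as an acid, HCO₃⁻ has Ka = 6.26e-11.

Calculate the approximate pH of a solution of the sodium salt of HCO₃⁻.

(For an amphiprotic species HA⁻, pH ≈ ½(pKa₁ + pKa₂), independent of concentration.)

pKa₁ = -log(3.50e-07) = 6.46; pKa₂ = -log(6.26e-11) = 10.20. For an amphiprotic species, pH ≈ ½(pKa₁ + pKa₂) = ½(6.46 + 10.20) = 8.33.

pH = 8.33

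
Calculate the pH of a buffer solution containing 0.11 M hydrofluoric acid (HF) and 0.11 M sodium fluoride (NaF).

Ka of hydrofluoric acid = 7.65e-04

pKa = -log(7.65e-04) = 3.12. pH = pKa + log([A⁻]/[HA]) = 3.12 + log(0.11/0.11)

pH = 3.12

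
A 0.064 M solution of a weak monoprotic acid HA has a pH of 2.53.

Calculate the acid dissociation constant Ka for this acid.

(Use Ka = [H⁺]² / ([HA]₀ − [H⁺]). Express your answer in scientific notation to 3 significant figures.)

[H⁺] = 10^(−pH) = 10^(−2.53) = 2.951e-03 M. For HA ⇌ H⁺ + A⁻, Ka = [H⁺][A⁻]/[HA] = [H⁺]² / ([HA]₀ − [H⁺]) = (2.951e-03)² / (0.064 − 2.951e-03) = 1.43e-04.

K_a = 1.43e-04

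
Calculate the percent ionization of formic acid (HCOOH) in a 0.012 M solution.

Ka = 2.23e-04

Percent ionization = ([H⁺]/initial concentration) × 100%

Using Ka equilibrium: x² + Ka×x - Ka×C = 0. Solving: [H⁺] = 1.5281e-03. Percent = (1.5281e-03/0.012) × 100

Percent ionization = 12.7%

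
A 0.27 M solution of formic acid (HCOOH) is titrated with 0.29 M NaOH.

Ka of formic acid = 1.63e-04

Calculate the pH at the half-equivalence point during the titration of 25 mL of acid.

At half-equivalence [HA] = [A⁻], so Henderson-Hasselbalch gives pH = pKa = -log(1.63e-04) = 3.79.

pH = pKa = 3.79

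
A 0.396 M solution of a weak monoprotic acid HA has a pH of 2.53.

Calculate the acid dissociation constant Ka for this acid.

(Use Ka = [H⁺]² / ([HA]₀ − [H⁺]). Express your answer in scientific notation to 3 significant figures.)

[H⁺] = 10^(−pH) = 10^(−2.53) = 2.951e-03 M. For HA ⇌ H⁺ + A⁻, Ka = [H⁺][A⁻]/[HA] = [H⁺]² / ([HA]₀ − [H⁺]) = (2.951e-03)² / (0.396 − 2.951e-03) = 2.22e-05.

K_a = 2.22e-05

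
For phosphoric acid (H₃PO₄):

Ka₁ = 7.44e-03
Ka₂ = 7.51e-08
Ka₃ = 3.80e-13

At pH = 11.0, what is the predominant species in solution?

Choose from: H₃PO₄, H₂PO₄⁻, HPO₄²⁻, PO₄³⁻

pKa₁ = 2.13, pKa₂ = 7.12, pKa₃ = 12.42. For a polyprotic acid the predominant species crosses at each pKa: below pKa_n the protonated form dominates, above it the deprotonated form does. At pH = 11.0, the predominant species is HPO₄²⁻.

HPO₄²⁻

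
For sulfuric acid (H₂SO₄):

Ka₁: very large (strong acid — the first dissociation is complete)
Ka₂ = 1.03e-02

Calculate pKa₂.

pKa₂ = -log(Ka₂) = -log(1.03e-02) = 1.99.

pK_{a2} = 1.99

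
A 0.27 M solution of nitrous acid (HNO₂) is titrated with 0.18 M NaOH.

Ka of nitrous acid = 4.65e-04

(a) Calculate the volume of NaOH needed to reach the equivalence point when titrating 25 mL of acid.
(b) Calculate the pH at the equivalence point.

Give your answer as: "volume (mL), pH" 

moles acid = 0.27 × 25/1000 = 0.00675 mol; V_base = moles/0.18 × 1000 = 37.5 mL. At equivalence only the conjugate base is present: [A⁻] = 0.00675/0.062 = 1.0800e-01 M. Kb = Kw/Ka = 2.15e-11; [OH⁻] = √(Kb × [A⁻]) = 1.5240e-06; pOH = 5.82; pH = 14 - pOH = 8.18.

V = 37.5 mL, pH = 8.18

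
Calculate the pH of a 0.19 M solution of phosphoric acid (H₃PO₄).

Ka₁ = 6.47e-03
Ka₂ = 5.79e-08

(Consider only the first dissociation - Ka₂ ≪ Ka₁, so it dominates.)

First dissociation dominates. From Ka₁ = [H⁺][HA⁻]/[H₂A], x² + Ka₁·x − Ka₁·C = 0 with C = 0.19 M and Ka₁ = 6.47e-03. Solving: [H⁺] = (−Ka₁ + √(Ka₁² + 4·Ka₁·C)) / 2 = 3.1975e-02 M. pH = -log(3.1975e-02) = 1.50.

pH = 1.50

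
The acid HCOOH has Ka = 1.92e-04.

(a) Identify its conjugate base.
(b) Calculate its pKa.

(a) The conjugate base is formed by removing one H⁺ from HCOOH, giving HCOO⁻. (b) pKa = -log(Ka) = -log(1.92e-04) = 3.72.

Conjugate base: HCOO⁻; pK_a = 3.72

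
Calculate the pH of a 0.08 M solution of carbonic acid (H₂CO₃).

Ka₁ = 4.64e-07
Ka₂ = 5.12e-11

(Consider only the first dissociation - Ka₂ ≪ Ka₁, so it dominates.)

First dissociation dominates. From Ka₁ = [H⁺][HA⁻]/[H₂A], x² + Ka₁·x − Ka₁·C = 0 with C = 0.08 M and Ka₁ = 4.64e-07. Solving: [H⁺] = (−Ka₁ + √(Ka₁² + 4·Ka₁·C)) / 2 = 1.9243e-04 M. pH = -log(1.9243e-04) = 3.72.

pH = 3.72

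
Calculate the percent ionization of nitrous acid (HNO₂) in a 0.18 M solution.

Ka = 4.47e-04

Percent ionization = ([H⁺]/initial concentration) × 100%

Using Ka equilibrium: x² + Ka×x - Ka×C = 0. Solving: [H⁺] = 8.7492e-03. Percent = (8.7492e-03/0.18) × 100

Percent ionization = 4.86%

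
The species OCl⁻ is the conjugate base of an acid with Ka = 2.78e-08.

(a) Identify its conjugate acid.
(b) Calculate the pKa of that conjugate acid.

(a) The conjugate acid is formed by adding one H⁺ to OCl⁻, giving HOCl. (b) pKa = -log(Ka) = -log(2.78e-08) = 7.56.

Conjugate acid: HOCl; pK_a = 7.56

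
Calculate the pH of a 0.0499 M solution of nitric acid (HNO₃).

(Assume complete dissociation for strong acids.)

[H⁺] = 0.0499 M for strong acid. pH = -log[H⁺] = -log(0.0499)

pH = 1.30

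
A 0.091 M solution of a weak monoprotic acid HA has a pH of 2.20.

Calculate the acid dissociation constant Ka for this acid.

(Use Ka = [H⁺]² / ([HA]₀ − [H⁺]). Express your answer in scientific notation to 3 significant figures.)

[H⁺] = 10^(−pH) = 10^(−2.20) = 6.310e-03 M. For HA ⇌ H⁺ + A⁻, Ka = [H⁺][A⁻]/[HA] = [H⁺]² / ([HA]₀ − [H⁺]) = (6.310e-03)² / (0.091 − 6.310e-03) = 4.70e-04.

K_a = 4.70e-04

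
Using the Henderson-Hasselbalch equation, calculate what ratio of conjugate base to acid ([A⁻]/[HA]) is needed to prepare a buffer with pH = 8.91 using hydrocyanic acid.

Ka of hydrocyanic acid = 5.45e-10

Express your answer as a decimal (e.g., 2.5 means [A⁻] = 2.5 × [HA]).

pKa = -log(5.45e-10) = 9.2636. pH = pKa + log([A⁻]/[HA]), so log([A⁻]/[HA]) = pH − pKa = 8.91 − 9.2636 = -0.3536. [A⁻]/[HA] = 10^(-0.3536) = 0.443

[A⁻]/[HA] = 0.443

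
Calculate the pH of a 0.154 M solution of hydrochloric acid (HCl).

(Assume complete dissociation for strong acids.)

[H⁺] = 0.154 M for strong acid. pH = -log[H⁺] = -log(0.154)

pH = 0.81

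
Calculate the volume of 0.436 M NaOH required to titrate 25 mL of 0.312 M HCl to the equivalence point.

At equivalence: moles acid = moles base. moles HCl = 0.312 × 25/1000 = 0.0078 mol. V_base = moles / 0.436 × 1000 = 17.9 mL.

V_{base} = 17.9 mL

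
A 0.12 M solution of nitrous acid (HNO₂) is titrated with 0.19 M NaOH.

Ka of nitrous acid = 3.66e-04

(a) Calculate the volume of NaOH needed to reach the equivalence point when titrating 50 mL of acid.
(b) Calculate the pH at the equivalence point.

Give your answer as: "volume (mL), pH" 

moles acid = 0.12 × 50/1000 = 0.006 mol; V_base = moles/0.19 × 1000 = 31.6 mL. At equivalence only the conjugate base is present: [A⁻] = 0.006/0.082 = 7.3548e-02 M. Kb = Kw/Ka = 2.73e-11; [OH⁻] = √(Kb × [A⁻]) = 1.4176e-06; pOH = 5.85; pH = 14 - pOH = 8.15.

V = 31.6 mL, pH = 8.15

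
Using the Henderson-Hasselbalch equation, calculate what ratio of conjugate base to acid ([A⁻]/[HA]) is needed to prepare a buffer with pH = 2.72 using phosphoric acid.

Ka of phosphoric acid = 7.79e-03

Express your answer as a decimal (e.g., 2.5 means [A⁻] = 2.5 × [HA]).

pKa = -log(7.79e-03) = 2.1085. pH = pKa + log([A⁻]/[HA]), so log([A⁻]/[HA]) = pH − pKa = 2.72 − 2.1085 = 0.6115. [A⁻]/[HA] = 10^(0.6115) = 4.09

[A⁻]/[HA] = 4.09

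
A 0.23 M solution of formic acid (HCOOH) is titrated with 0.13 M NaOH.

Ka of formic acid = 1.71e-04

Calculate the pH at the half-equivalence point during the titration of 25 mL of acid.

At half-equivalence [HA] = [A⁻], so Henderson-Hasselbalch gives pH = pKa = -log(1.71e-04) = 3.77.

pH = pKa = 3.77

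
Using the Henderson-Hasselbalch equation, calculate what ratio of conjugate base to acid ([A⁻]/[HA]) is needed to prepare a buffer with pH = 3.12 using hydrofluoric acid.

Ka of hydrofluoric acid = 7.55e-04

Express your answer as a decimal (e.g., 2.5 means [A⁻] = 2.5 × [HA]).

pKa = -log(7.55e-04) = 3.1221. pH = pKa + log([A⁻]/[HA]), so log([A⁻]/[HA]) = pH − pKa = 3.12 − 3.1221 = -0.0021. [A⁻]/[HA] = 10^(-0.0021) = 0.995

[A⁻]/[HA] = 0.995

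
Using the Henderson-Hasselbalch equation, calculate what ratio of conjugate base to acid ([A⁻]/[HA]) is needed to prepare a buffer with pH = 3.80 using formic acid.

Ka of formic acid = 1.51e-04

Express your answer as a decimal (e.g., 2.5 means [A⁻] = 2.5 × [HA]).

pKa = -log(1.51e-04) = 3.8210. pH = pKa + log([A⁻]/[HA]), so log([A⁻]/[HA]) = pH − pKa = 3.80 − 3.8210 = -0.0210. [A⁻]/[HA] = 10^(-0.0210) = 0.953

[A⁻]/[HA] = 0.953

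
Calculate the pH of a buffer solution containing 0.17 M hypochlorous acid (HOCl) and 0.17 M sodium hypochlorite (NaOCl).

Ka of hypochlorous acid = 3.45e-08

pKa = -log(3.45e-08) = 7.46. pH = pKa + log([A⁻]/[HA]) = 7.46 + log(0.17/0.17)

pH = 7.46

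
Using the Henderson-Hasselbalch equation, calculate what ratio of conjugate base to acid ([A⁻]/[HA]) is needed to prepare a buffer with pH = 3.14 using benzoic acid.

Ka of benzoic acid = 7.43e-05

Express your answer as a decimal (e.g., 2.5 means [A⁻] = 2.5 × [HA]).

pKa = -log(7.43e-05) = 4.1290. pH = pKa + log([A⁻]/[HA]), so log([A⁻]/[HA]) = pH − pKa = 3.14 − 4.1290 = -0.9890. [A⁻]/[HA] = 10^(-0.9890) = 0.103

[A⁻]/[HA] = 0.103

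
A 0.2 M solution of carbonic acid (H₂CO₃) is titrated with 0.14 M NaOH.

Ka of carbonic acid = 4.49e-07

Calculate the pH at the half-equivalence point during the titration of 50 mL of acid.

At half-equivalence [HA] = [A⁻], so Henderson-Hasselbalch gives pH = pKa = -log(4.49e-07) = 6.35.

pH = pKa = 6.35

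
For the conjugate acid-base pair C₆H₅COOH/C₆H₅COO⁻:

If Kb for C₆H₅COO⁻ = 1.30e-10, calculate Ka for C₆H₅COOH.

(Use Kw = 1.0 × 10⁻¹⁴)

For a conjugate pair Ka × Kb = Kw, so Ka = Kw/Kb = 1.0 × 10⁻¹⁴ / 1.30e-10 = 7.69e-05.

K_a = 7.69e-05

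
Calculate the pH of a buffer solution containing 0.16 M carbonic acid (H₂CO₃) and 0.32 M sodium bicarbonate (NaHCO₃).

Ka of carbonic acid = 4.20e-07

pKa = -log(4.20e-07) = 6.38. pH = pKa + log([A⁻]/[HA]) = 6.38 + log(0.32/0.16)

pH = 6.68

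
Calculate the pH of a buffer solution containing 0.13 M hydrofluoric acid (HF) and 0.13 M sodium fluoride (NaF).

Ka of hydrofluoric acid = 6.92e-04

pKa = -log(6.92e-04) = 3.16. pH = pKa + log([A⁻]/[HA]) = 3.16 + log(0.13/0.13)

pH = 3.16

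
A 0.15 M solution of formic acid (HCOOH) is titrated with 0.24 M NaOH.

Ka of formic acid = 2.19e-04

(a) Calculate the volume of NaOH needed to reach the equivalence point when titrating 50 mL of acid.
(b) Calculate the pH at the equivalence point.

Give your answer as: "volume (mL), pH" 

moles acid = 0.15 × 50/1000 = 0.0075 mol; V_base = moles/0.24 × 1000 = 31.2 mL. At equivalence only the conjugate base is present: [A⁻] = 0.0075/0.081 = 9.2308e-02 M. Kb = Kw/Ka = 4.57e-11; [OH⁻] = √(Kb × [A⁻]) = 2.0530e-06; pOH = 5.69; pH = 14 - pOH = 8.31.

V = 31.2 mL, pH = 8.31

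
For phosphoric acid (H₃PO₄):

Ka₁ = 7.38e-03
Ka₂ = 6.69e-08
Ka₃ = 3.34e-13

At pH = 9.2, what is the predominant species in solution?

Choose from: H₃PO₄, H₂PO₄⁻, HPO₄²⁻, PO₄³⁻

pKa₁ = 2.13, pKa₂ = 7.17, pKa₃ = 12.48. For a polyprotic acid the predominant species crosses at each pKa: below pKa_n the protonated form dominates, above it the deprotonated form does. At pH = 9.2, the predominant species is HPO₄²⁻.

HPO₄²⁻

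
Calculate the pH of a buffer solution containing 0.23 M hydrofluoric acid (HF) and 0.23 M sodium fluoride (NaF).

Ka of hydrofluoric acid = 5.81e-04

pKa = -log(5.81e-04) = 3.24. pH = pKa + log([A⁻]/[HA]) = 3.24 + log(0.23/0.23)

pH = 3.24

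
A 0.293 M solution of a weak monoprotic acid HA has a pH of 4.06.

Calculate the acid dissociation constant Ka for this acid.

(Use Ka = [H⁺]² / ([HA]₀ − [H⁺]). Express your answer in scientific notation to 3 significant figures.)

[H⁺] = 10^(−pH) = 10^(−4.06) = 8.710e-05 M. For HA ⇌ H⁺ + A⁻, Ka = [H⁺][A⁻]/[HA] = [H⁺]² / ([HA]₀ − [H⁺]) = (8.710e-05)² / (0.293 − 8.710e-05) = 2.59e-08.

K_a = 2.59e-08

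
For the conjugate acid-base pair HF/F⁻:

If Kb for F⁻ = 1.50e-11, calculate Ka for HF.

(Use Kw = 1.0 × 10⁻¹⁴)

For a conjugate pair Ka × Kb = Kw, so Ka = Kw/Kb = 1.0 × 10⁻¹⁴ / 1.50e-11 = 6.67e-04.

K_a = 6.67e-04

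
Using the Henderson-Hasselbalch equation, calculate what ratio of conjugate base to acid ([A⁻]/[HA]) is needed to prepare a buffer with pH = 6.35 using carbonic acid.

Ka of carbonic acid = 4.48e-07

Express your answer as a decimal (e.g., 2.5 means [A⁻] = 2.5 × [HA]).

pKa = -log(4.48e-07) = 6.3487. pH = pKa + log([A⁻]/[HA]), so log([A⁻]/[HA]) = pH − pKa = 6.35 − 6.3487 = 0.0013. [A⁻]/[HA] = 10^(0.0013) = 1.00

[A⁻]/[HA] = 1.00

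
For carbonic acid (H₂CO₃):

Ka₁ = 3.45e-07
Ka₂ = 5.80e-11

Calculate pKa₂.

pKa₂ = -log(Ka₂) = -log(5.80e-11) = 10.24.

pK_{a2} = 10.24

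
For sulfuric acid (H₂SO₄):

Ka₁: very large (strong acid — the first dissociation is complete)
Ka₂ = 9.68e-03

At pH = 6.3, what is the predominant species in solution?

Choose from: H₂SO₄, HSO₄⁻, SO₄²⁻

The first dissociation is complete, so H₂SO₄ itself is never the predominant species in water; pKa₂ = -log(9.68e-03) = 2.01. For a polyprotic acid the predominant species crosses at each pKa: below pKa_n the protonated form dominates, above it the deprotonated form does. At pH = 6.3, the predominant species is SO₄²⁻.

SO₄²⁻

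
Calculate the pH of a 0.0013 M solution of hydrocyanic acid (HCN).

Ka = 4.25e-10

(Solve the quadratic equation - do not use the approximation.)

x² + Ka×x - Ka×C = 0. Using quadratic formula: [H⁺] = 7.4309e-07

pH = 6.13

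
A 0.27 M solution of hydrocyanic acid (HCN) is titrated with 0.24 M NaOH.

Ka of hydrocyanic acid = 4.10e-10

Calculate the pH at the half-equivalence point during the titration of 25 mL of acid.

At half-equivalence [HA] = [A⁻], so Henderson-Hasselbalch gives pH = pKa = -log(4.10e-10) = 9.39.

pH = pKa = 9.39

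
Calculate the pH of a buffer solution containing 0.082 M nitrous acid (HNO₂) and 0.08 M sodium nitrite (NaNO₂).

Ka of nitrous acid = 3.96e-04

pKa = -log(3.96e-04) = 3.40. pH = pKa + log([A⁻]/[HA]) = 3.40 + log(0.08/0.082)

pH = 3.39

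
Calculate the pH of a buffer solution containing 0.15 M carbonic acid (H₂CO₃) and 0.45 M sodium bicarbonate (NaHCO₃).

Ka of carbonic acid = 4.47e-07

pKa = -log(4.47e-07) = 6.35. pH = pKa + log([A⁻]/[HA]) = 6.35 + log(0.45/0.15)

pH = 6.83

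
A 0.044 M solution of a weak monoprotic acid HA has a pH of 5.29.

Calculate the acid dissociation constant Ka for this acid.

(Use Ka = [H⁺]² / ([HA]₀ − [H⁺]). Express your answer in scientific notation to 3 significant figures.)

[H⁺] = 10^(−pH) = 10^(−5.29) = 5.129e-06 M. For HA ⇌ H⁺ + A⁻, Ka = [H⁺][A⁻]/[HA] = [H⁺]² / ([HA]₀ − [H⁺]) = (5.129e-06)² / (0.044 − 5.129e-06) = 5.98e-10.

K_a = 5.98e-10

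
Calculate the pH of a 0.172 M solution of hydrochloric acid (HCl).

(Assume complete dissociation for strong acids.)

[H⁺] = 0.172 M for strong acid. pH = -log[H⁺] = -log(0.172)

pH = 0.76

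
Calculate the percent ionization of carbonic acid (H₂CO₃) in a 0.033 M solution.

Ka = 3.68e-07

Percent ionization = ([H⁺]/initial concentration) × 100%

Using Ka equilibrium: x² + Ka×x - Ka×C = 0. Solving: [H⁺] = 1.1002e-04. Percent = (1.1002e-04/0.033) × 100

Percent ionization = 0.333%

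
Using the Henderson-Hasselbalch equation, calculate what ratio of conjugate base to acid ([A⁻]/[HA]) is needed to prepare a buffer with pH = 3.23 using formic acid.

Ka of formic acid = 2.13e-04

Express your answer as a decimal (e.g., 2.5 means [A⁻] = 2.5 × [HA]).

pKa = -log(2.13e-04) = 3.6716. pH = pKa + log([A⁻]/[HA]), so log([A⁻]/[HA]) = pH − pKa = 3.23 − 3.6716 = -0.4416. [A⁻]/[HA] = 10^(-0.4416) = 0.362

[A⁻]/[HA] = 0.362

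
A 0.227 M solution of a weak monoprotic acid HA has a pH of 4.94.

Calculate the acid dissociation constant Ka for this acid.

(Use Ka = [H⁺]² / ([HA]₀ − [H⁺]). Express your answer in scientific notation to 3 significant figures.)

[H⁺] = 10^(−pH) = 10^(−4.94) = 1.148e-05 M. For HA ⇌ H⁺ + A⁻, Ka = [H⁺][A⁻]/[HA] = [H⁺]² / ([HA]₀ − [H⁺]) = (1.148e-05)² / (0.227 − 1.148e-05) = 5.81e-10.

K_a = 5.81e-10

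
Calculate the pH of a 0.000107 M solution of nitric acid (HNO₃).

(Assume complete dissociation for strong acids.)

[H⁺] = 0.000107 M for strong acid. pH = -log[H⁺] = -log(0.000107)

pH = 3.97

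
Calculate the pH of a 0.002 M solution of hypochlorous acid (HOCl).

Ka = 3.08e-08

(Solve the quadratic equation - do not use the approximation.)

x² + Ka×x - Ka×C = 0. Using quadratic formula: [H⁺] = 7.8332e-06

pH = 5.11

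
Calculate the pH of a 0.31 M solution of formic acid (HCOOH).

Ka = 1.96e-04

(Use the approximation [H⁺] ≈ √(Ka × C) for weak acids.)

[H⁺] = √(Ka × C) = √(1.96e-04 × 0.31) = 7.7949e-03. pH = -log(7.7949e-03)

pH = 2.11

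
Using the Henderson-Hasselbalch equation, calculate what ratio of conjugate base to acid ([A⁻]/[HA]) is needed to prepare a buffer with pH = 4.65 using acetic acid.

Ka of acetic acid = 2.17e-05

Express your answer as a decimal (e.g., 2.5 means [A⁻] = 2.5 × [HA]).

pKa = -log(2.17e-05) = 4.6635. pH = pKa + log([A⁻]/[HA]), so log([A⁻]/[HA]) = pH − pKa = 4.65 − 4.6635 = -0.0135. [A⁻]/[HA] = 10^(-0.0135) = 0.969

[A⁻]/[HA] = 0.969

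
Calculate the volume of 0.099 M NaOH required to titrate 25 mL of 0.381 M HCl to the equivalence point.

At equivalence: moles acid = moles base. moles HCl = 0.381 × 25/1000 = 0.009525 mol. V_base = moles / 0.099 × 1000 = 96.2 mL.

V_{base} = 96.2 mL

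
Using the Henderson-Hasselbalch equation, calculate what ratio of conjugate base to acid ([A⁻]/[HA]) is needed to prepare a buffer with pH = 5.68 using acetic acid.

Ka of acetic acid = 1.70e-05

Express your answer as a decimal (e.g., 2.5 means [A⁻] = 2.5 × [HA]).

pKa = -log(1.70e-05) = 4.7696. pH = pKa + log([A⁻]/[HA]), so log([A⁻]/[HA]) = pH − pKa = 5.68 − 4.7696 = 0.9104. [A⁻]/[HA] = 10^(0.9104) = 8.14

[A⁻]/[HA] = 8.14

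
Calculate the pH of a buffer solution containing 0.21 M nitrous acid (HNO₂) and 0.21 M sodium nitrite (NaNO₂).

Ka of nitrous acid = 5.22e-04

pKa = -log(5.22e-04) = 3.28. pH = pKa + log([A⁻]/[HA]) = 3.28 + log(0.21/0.21)

pH = 3.28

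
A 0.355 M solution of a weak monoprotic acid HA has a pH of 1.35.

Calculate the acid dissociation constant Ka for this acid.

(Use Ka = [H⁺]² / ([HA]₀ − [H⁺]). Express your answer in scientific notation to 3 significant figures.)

[H⁺] = 10^(−pH) = 10^(−1.35) = 4.467e-02 M. For HA ⇌ H⁺ + A⁻, Ka = [H⁺][A⁻]/[HA] = [H⁺]² / ([HA]₀ − [H⁺]) = (4.467e-02)² / (0.355 − 4.467e-02) = 6.43e-03.

K_a = 6.43e-03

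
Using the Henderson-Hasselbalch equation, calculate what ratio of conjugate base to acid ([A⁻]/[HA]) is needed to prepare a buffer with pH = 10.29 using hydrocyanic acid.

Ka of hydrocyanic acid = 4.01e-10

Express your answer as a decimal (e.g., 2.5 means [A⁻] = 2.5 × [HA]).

pKa = -log(4.01e-10) = 9.3969. pH = pKa + log([A⁻]/[HA]), so log([A⁻]/[HA]) = pH − pKa = 10.29 − 9.3969 = 0.8931. [A⁻]/[HA] = 10^(0.8931) = 7.82

[A⁻]/[HA] = 7.82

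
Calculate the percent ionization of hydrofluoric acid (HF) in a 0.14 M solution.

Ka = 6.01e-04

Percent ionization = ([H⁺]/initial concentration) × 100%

Using Ka equilibrium: x² + Ka×x - Ka×C = 0. Solving: [H⁺] = 8.8772e-03. Percent = (8.8772e-03/0.14) × 100

Percent ionization = 6.34%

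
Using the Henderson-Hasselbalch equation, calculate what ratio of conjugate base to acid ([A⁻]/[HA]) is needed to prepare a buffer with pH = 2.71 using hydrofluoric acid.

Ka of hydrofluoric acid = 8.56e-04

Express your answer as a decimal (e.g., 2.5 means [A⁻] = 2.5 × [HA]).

pKa = -log(8.56e-04) = 3.0675. pH = pKa + log([A⁻]/[HA]), so log([A⁻]/[HA]) = pH − pKa = 2.71 − 3.0675 = -0.3575. [A⁻]/[HA] = 10^(-0.3575) = 0.439

[A⁻]/[HA] = 0.439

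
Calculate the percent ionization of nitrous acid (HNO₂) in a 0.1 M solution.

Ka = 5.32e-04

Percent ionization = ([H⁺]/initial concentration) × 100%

Using Ka equilibrium: x² + Ka×x - Ka×C = 0. Solving: [H⁺] = 7.0327e-03. Percent = (7.0327e-03/0.1) × 100

Percent ionization = 7.03%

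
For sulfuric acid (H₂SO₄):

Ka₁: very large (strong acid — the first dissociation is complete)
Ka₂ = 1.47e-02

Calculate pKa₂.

pKa₂ = -log(Ka₂) = -log(1.47e-02) = 1.83.

pK_{a2} = 1.83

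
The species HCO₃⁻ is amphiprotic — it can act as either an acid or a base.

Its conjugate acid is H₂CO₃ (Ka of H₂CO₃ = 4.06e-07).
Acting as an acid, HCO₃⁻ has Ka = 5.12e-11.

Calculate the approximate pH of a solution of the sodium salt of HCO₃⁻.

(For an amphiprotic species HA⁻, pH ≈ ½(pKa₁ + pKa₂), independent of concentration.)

pKa₁ = -log(4.06e-07) = 6.39; pKa₂ = -log(5.12e-11) = 10.29. For an amphiprotic species, pH ≈ ½(pKa₁ + pKa₂) = ½(6.39 + 10.29) = 8.34.

pH = 8.34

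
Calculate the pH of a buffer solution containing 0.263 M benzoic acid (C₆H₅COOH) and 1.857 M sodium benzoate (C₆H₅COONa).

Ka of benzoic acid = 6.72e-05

pKa = -log(6.72e-05) = 4.17. pH = pKa + log([A⁻]/[HA]) = 4.17 + log(1.857/0.263)

pH = 5.02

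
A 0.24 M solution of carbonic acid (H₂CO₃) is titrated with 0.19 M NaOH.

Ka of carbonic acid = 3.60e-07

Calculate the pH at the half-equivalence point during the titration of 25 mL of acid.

At half-equivalence [HA] = [A⁻], so Henderson-Hasselbalch gives pH = pKa = -log(3.60e-07) = 6.44.

pH = pKa = 6.44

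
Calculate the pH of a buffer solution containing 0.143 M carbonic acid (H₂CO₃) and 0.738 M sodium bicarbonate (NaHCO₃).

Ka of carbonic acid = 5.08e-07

pKa = -log(5.08e-07) = 6.29. pH = pKa + log([A⁻]/[HA]) = 6.29 + log(0.738/0.143)

pH = 7.01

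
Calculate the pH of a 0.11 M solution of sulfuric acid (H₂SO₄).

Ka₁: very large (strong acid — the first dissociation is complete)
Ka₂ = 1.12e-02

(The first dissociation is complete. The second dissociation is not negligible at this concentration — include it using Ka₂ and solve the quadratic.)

First dissociation is complete: [H⁺]₀ = [HSO₄⁻]₀ = C = 0.11 M. Second dissociation HSO₄⁻ ⇌ H⁺ + SO₄²⁻: let x = [SO₄²⁻]. Ka₂ = (C + x)·x / (C − x) = 1.12e-02 → x² + (C + Ka₂)·x − Ka₂·C = 0 → x² + 0.12120·x − 1.232e-03 = 0. x = (−0.12120 + √(0.12120² + 4 × 1.232e-03)) / 2 = 9.4311e-03 M. [H⁺] = C + x = 0.11 + 9.4311e-03 = 1.1943e-01 M. pH = -log(1.1943e-01) = 0.92.

pH = 0.92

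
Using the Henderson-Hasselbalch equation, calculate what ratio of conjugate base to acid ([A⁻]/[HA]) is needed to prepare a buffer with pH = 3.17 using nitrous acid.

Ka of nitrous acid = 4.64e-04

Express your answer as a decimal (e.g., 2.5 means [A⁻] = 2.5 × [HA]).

pKa = -log(4.64e-04) = 3.3335. pH = pKa + log([A⁻]/[HA]), so log([A⁻]/[HA]) = pH − pKa = 3.17 − 3.3335 = -0.1635. [A⁻]/[HA] = 10^(-0.1635) = 0.686

[A⁻]/[HA] = 0.686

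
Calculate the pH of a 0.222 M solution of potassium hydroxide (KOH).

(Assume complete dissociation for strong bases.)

[OH⁻] = 0.222 M for strong base. pOH = -log[OH⁻] = 0.65, pH = 14 - pOH

pH = 13.35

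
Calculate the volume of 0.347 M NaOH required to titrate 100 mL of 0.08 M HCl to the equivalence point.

At equivalence: moles acid = moles base. moles HCl = 0.08 × 100/1000 = 0.008 mol. V_base = moles / 0.347 × 1000 = 23.1 mL.

V_{base} = 23.1 mL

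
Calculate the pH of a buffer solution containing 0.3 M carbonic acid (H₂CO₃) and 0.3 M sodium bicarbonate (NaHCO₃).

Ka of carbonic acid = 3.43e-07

pKa = -log(3.43e-07) = 6.46. pH = pKa + log([A⁻]/[HA]) = 6.46 + log(0.3/0.3)

pH = 6.46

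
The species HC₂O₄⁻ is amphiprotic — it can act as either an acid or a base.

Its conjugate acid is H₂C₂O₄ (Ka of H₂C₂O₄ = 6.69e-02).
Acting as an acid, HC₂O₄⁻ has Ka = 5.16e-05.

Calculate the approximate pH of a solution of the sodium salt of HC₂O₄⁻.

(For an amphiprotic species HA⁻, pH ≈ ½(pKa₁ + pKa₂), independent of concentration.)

pKa₁ = -log(6.69e-02) = 1.17; pKa₂ = -log(5.16e-05) = 4.29. For an amphiprotic species, pH ≈ ½(pKa₁ + pKa₂) = ½(1.17 + 4.29) = 2.73.

pH = 2.73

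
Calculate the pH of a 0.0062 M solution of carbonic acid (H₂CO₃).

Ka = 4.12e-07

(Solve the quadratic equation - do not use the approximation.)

x² + Ka×x - Ka×C = 0. Using quadratic formula: [H⁺] = 5.0335e-05

pH = 4.30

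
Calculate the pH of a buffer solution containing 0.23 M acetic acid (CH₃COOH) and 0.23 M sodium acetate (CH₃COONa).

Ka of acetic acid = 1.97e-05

pKa = -log(1.97e-05) = 4.71. pH = pKa + log([A⁻]/[HA]) = 4.71 + log(0.23/0.23)

pH = 4.71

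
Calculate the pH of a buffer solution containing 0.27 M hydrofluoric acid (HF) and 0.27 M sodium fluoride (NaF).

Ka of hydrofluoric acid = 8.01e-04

pKa = -log(8.01e-04) = 3.10. pH = pKa + log([A⁻]/[HA]) = 3.10 + log(0.27/0.27)

pH = 3.10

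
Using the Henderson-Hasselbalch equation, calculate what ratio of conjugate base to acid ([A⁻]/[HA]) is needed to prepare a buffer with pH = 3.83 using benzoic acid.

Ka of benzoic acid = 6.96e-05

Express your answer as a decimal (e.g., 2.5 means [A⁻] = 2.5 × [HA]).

pKa = -log(6.96e-05) = 4.1574. pH = pKa + log([A⁻]/[HA]), so log([A⁻]/[HA]) = pH − pKa = 3.83 − 4.1574 = -0.3274. [A⁻]/[HA] = 10^(-0.3274) = 0.471

[A⁻]/[HA] = 0.471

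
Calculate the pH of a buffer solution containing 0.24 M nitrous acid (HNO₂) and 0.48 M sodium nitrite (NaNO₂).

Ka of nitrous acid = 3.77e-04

pKa = -log(3.77e-04) = 3.42. pH = pKa + log([A⁻]/[HA]) = 3.42 + log(0.48/0.24)

pH = 3.72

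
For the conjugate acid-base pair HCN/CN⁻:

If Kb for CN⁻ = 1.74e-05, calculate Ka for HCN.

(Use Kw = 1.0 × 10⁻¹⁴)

For a conjugate pair Ka × Kb = Kw, so Ka = Kw/Kb = 1.0 × 10⁻¹⁴ / 1.74e-05 = 5.75e-10.

K_a = 5.75e-10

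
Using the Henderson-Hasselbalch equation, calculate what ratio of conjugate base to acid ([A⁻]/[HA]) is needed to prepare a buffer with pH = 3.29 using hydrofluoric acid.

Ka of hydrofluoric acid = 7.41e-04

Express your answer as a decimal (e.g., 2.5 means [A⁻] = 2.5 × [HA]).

pKa = -log(7.41e-04) = 3.1302. pH = pKa + log([A⁻]/[HA]), so log([A⁻]/[HA]) = pH − pKa = 3.29 − 3.1302 = 0.1598. [A⁻]/[HA] = 10^(0.1598) = 1.44

[A⁻]/[HA] = 1.44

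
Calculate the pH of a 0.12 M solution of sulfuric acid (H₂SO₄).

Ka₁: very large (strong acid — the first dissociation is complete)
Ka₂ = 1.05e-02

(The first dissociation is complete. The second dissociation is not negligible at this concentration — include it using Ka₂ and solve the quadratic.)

First dissociation is complete: [H⁺]₀ = [HSO₄⁻]₀ = C = 0.12 M. Second dissociation HSO₄⁻ ⇌ H⁺ + SO₄²⁻: let x = [SO₄²⁻]. Ka₂ = (C + x)·x / (C − x) = 1.05e-02 → x² + (C + Ka₂)·x − Ka₂·C = 0 → x² + 0.13050·x − 1.260e-03 = 0. x = (−0.13050 + √(0.13050² + 4 × 1.260e-03)) / 2 = 9.0303e-03 M. [H⁺] = C + x = 0.12 + 9.0303e-03 = 1.2903e-01 M. pH = -log(1.2903e-01) = 0.89.

pH = 0.89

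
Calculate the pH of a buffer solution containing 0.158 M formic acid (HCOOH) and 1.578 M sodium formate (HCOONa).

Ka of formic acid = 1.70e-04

pKa = -log(1.70e-04) = 3.77. pH = pKa + log([A⁻]/[HA]) = 3.77 + log(1.578/0.158)

pH = 4.77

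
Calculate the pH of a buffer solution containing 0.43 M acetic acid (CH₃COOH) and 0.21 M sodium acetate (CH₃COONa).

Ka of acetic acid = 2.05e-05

pKa = -log(2.05e-05) = 4.69. pH = pKa + log([A⁻]/[HA]) = 4.69 + log(0.21/0.43)

pH = 4.38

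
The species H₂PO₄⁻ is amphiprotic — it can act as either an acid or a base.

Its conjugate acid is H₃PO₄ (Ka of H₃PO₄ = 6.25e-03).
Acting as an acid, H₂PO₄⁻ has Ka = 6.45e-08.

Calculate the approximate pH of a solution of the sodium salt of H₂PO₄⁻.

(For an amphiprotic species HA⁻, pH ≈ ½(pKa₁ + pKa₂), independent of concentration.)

pKa₁ = -log(6.25e-03) = 2.20; pKa₂ = -log(6.45e-08) = 7.19. For an amphiprotic species, pH ≈ ½(pKa₁ + pKa₂) = ½(2.20 + 7.19) = 4.70.

pH = 4.70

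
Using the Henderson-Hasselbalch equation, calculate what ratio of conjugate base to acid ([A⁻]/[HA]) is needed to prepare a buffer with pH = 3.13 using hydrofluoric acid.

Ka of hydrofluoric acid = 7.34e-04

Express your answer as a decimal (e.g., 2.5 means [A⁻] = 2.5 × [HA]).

pKa = -log(7.34e-04) = 3.1343. pH = pKa + log([A⁻]/[HA]), so log([A⁻]/[HA]) = pH − pKa = 3.13 − 3.1343 = -0.0043. [A⁻]/[HA] = 10^(-0.0043) = 0.990

[A⁻]/[HA] = 0.990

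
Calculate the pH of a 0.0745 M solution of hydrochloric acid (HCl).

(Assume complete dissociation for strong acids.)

[H⁺] = 0.0745 M for strong acid. pH = -log[H⁺] = -log(0.0745)

pH = 1.13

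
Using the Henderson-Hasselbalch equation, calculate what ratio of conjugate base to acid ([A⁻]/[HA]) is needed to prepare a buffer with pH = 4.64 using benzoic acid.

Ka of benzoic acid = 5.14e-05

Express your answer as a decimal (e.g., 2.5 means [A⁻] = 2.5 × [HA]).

pKa = -log(5.14e-05) = 4.2890. pH = pKa + log([A⁻]/[HA]), so log([A⁻]/[HA]) = pH − pKa = 4.64 − 4.2890 = 0.3510. [A⁻]/[HA] = 10^(0.3510) = 2.24

[A⁻]/[HA] = 2.24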